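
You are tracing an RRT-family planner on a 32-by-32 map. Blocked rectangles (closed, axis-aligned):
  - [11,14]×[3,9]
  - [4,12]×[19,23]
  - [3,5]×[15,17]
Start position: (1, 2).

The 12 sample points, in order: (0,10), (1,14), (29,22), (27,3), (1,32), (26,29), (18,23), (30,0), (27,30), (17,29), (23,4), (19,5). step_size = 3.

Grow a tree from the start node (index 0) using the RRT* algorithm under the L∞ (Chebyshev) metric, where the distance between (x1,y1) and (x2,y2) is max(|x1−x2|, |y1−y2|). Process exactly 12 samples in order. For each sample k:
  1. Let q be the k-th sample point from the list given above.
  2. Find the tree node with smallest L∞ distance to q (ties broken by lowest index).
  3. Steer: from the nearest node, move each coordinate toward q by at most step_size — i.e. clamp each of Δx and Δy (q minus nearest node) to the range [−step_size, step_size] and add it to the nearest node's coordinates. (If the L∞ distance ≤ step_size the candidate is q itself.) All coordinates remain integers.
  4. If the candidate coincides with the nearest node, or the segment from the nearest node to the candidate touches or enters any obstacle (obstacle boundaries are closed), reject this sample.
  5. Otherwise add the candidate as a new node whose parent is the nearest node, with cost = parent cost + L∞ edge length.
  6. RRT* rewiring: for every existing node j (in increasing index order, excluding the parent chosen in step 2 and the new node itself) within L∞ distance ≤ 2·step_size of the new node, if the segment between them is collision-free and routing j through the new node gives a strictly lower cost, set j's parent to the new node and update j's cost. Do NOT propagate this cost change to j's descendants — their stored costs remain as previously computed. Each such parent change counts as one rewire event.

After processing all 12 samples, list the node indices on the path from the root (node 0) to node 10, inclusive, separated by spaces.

1. q=(0,10) nearest=0 d=8 new=(0,5) → add node 1 parent=0 cost=3
2. q=(1,14) nearest=1 d=9 new=(1,8) → add node 2 parent=1 cost=6
3. q=(29,22) nearest=0 d=28 new=(4,5) → add node 3 parent=0 cost=3
4. q=(27,3) nearest=3 d=23 new=(7,3) → add node 4 parent=3 cost=6
5. q=(1,32) nearest=2 d=24 new=(1,11) → add node 5 parent=2 cost=9
6. q=(26,29) nearest=3 d=24 new=(7,8) → add node 6 parent=3 cost=6
7. q=(18,23) nearest=6 d=15 new=(10,11) → add node 7 parent=6 cost=9
8. q=(30,0) nearest=7 d=20 new=(13,8) → blocked by [11,14]×[3,9], reject
9. q=(27,30) nearest=7 d=19 new=(13,14) → add node 8 parent=7 cost=12
10. q=(17,29) nearest=8 d=15 new=(16,17) → add node 9 parent=8 cost=15
11. q=(23,4) nearest=8 d=10 new=(16,11) → add node 10 parent=8 cost=15
12. q=(19,5) nearest=10 d=6 new=(19,8) → add node 11 parent=10 cost=18

Path: 0 3 6 7 8 10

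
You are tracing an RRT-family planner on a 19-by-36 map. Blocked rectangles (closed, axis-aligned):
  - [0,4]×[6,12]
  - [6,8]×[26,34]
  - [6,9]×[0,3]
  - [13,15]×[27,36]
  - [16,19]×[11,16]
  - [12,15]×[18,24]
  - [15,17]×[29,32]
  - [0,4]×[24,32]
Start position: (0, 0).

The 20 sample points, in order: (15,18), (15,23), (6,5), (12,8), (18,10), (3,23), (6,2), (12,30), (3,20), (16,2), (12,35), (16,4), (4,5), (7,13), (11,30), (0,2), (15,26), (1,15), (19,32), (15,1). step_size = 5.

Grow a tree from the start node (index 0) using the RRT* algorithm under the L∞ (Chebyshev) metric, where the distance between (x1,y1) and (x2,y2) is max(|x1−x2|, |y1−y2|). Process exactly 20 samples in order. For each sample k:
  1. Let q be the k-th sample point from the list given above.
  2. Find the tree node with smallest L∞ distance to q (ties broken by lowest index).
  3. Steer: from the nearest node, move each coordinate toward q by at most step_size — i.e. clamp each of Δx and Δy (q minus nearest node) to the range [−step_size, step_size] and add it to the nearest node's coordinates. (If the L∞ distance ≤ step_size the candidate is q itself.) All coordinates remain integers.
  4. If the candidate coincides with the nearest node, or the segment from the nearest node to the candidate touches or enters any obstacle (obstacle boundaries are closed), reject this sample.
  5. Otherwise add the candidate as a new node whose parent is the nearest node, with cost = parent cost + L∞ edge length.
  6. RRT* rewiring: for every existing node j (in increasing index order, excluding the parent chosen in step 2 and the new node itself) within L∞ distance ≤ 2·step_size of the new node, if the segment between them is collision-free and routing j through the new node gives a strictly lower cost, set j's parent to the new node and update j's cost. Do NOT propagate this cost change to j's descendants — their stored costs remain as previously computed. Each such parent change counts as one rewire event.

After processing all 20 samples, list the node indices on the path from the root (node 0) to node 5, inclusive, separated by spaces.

Path: 0 1 2 4 5

1. q=(15,18) nearest=0 d=18 new=(5,5) → add node 1 parent=0 cost=5
2. q=(15,23) nearest=1 d=18 new=(10,10) → add node 2 parent=1 cost=10
3. q=(6,5) nearest=1 d=1 new=(6,5) → add node 3 parent=1 cost=6
4. q=(12,8) nearest=2 d=2 new=(12,8) → add node 4 parent=2 cost=12
5. q=(18,10) nearest=4 d=6 new=(17,10) → add node 5 parent=4 cost=17
6. q=(3,23) nearest=2 d=13 new=(5,15) → add node 6 parent=2 cost=15
7. q=(6,2) nearest=1 d=3 new=(6,2) → blocked by [6,9]×[0,3], reject
8. q=(12,30) nearest=6 d=15 new=(10,20) → add node 7 parent=6 cost=20
9. q=(3,20) nearest=6 d=5 new=(3,20) → add node 8 parent=6 cost=20
10. q=(16,2) nearest=4 d=6 new=(16,3) → add node 9 parent=4 cost=17
11. q=(12,35) nearest=7 d=15 new=(12,25) → add node 10 parent=7 cost=25
12. q=(16,4) nearest=9 d=1 new=(16,4) → add node 11 parent=9 cost=18
13. q=(4,5) nearest=1 d=1 new=(4,5) → add node 12 parent=1 cost=6
14. q=(7,13) nearest=6 d=2 new=(7,13) → add node 13 parent=6 cost=17
15. q=(11,30) nearest=10 d=5 new=(11,30) → add node 14 parent=10 cost=30
16. q=(0,2) nearest=0 d=2 new=(0,2) → add node 15 parent=0 cost=2
17. q=(15,26) nearest=10 d=3 new=(15,26) → add node 16 parent=10 cost=28
18. q=(1,15) nearest=6 d=4 new=(1,15) → add node 17 parent=6 cost=19
19. q=(19,32) nearest=16 d=6 new=(19,31) → add node 18 parent=16 cost=33
20. q=(15,1) nearest=9 d=2 new=(15,1) → add node 19 parent=9 cost=19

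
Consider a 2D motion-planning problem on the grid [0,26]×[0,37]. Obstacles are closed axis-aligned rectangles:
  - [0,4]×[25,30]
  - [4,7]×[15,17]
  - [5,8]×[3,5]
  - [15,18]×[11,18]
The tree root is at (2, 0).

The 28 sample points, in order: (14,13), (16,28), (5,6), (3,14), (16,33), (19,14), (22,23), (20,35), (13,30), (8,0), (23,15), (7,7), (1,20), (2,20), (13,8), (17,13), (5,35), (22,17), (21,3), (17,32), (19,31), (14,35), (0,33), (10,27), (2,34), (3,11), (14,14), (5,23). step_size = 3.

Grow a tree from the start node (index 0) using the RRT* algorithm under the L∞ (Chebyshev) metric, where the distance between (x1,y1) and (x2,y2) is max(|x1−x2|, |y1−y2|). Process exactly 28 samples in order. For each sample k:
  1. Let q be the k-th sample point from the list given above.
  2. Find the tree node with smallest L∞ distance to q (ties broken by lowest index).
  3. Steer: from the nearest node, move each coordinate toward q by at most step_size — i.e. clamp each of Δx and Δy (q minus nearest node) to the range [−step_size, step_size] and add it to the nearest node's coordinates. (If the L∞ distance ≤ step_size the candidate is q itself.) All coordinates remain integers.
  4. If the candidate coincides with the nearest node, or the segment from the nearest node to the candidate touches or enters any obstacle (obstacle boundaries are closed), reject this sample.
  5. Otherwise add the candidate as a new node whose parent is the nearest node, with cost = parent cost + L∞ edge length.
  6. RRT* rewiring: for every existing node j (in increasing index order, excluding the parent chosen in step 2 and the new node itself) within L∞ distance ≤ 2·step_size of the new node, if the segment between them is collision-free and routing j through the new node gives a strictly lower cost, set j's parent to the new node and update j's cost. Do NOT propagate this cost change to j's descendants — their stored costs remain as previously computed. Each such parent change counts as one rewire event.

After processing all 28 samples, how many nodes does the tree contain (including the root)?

1. q=(14,13) nearest=0 d=13 new=(5,3) → blocked by [5,8]×[3,5], reject
2. q=(16,28) nearest=0 d=28 new=(5,3) → blocked by [5,8]×[3,5], reject
3. q=(5,6) nearest=0 d=6 new=(5,3) → blocked by [5,8]×[3,5], reject
4. q=(3,14) nearest=0 d=14 new=(3,3) → add node 1 parent=0 cost=3
5. q=(16,33) nearest=1 d=30 new=(6,6) → blocked by [5,8]×[3,5], reject
6. q=(19,14) nearest=1 d=16 new=(6,6) → blocked by [5,8]×[3,5], reject
7. q=(22,23) nearest=1 d=20 new=(6,6) → blocked by [5,8]×[3,5], reject
8. q=(20,35) nearest=1 d=32 new=(6,6) → blocked by [5,8]×[3,5], reject
9. q=(13,30) nearest=1 d=27 new=(6,6) → blocked by [5,8]×[3,5], reject
10. q=(8,0) nearest=1 d=5 new=(6,0) → add node 2 parent=1 cost=6
11. q=(23,15) nearest=2 d=17 new=(9,3) → add node 3 parent=2 cost=9
12. q=(7,7) nearest=1 d=4 new=(6,6) → blocked by [5,8]×[3,5], reject
13. q=(1,20) nearest=1 d=17 new=(1,6) → add node 4 parent=1 cost=6
14. q=(2,20) nearest=4 d=14 new=(2,9) → add node 5 parent=4 cost=9
15. q=(13,8) nearest=3 d=5 new=(12,6) → add node 6 parent=3 cost=12
16. q=(17,13) nearest=6 d=7 new=(15,9) → add node 7 parent=6 cost=15
17. q=(5,35) nearest=5 d=26 new=(5,12) → add node 8 parent=5 cost=12
18. q=(22,17) nearest=7 d=8 new=(18,12) → blocked by [15,18]×[11,18], reject
19. q=(21,3) nearest=7 d=6 new=(18,6) → add node 9 parent=7 cost=18
20. q=(17,32) nearest=8 d=20 new=(8,15) → add node 10 parent=8 cost=15
21. q=(19,31) nearest=10 d=16 new=(11,18) → add node 11 parent=10 cost=18
22. q=(14,35) nearest=11 d=17 new=(14,21) → add node 12 parent=11 cost=21
23. q=(0,33) nearest=12 d=14 new=(11,24) → add node 13 parent=12 cost=24
24. q=(10,27) nearest=13 d=3 new=(10,27) → add node 14 parent=13 cost=27
25. q=(2,34) nearest=14 d=8 new=(7,30) → add node 15 parent=14 cost=30
26. q=(3,11) nearest=5 d=2 new=(3,11) → add node 16 parent=5 cost=11
27. q=(14,14) nearest=11 d=4 new=(14,15) → add node 17 parent=11 cost=21
28. q=(5,23) nearest=14 d=5 new=(7,24) → add node 18 parent=14 cost=30

Node count: 19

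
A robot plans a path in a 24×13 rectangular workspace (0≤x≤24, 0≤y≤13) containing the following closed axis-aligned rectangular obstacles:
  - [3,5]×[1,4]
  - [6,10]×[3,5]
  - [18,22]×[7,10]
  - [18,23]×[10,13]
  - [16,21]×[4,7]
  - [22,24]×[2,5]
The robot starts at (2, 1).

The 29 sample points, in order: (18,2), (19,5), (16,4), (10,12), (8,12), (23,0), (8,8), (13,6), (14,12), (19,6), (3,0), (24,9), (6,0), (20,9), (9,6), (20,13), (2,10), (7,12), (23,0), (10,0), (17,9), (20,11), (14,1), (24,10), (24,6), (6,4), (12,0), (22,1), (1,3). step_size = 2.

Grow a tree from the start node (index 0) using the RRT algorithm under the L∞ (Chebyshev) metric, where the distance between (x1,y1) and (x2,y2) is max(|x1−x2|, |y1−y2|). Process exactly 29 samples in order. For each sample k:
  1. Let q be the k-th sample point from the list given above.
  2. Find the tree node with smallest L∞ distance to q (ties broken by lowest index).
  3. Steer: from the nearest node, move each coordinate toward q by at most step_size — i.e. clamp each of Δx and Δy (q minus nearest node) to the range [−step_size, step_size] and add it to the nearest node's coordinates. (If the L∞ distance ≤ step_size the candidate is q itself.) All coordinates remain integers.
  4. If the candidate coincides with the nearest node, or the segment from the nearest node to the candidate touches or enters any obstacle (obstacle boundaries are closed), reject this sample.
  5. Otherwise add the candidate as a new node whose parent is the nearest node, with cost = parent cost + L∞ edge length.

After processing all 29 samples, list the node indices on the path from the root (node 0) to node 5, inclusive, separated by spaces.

1. q=(18,2) nearest=0 d=16 new=(4,2) → blocked by [3,5]×[1,4], reject
2. q=(19,5) nearest=0 d=17 new=(4,3) → blocked by [3,5]×[1,4], reject
3. q=(16,4) nearest=0 d=14 new=(4,3) → blocked by [3,5]×[1,4], reject
4. q=(10,12) nearest=0 d=11 new=(4,3) → blocked by [3,5]×[1,4], reject
5. q=(8,12) nearest=0 d=11 new=(4,3) → blocked by [3,5]×[1,4], reject
6. q=(23,0) nearest=0 d=21 new=(4,0) → add node 1 parent=0 cost=2
7. q=(8,8) nearest=0 d=7 new=(4,3) → blocked by [3,5]×[1,4], reject
8. q=(13,6) nearest=1 d=9 new=(6,2) → blocked by [3,5]×[1,4], reject
9. q=(14,12) nearest=0 d=12 new=(4,3) → blocked by [3,5]×[1,4], reject
10. q=(19,6) nearest=1 d=15 new=(6,2) → blocked by [3,5]×[1,4], reject
11. q=(3,0) nearest=0 d=1 new=(3,0) → add node 2 parent=0 cost=1
12. q=(24,9) nearest=1 d=20 new=(6,2) → blocked by [3,5]×[1,4], reject
13. q=(6,0) nearest=1 d=2 new=(6,0) → add node 3 parent=1 cost=4
14. q=(20,9) nearest=3 d=14 new=(8,2) → add node 4 parent=3 cost=6
15. q=(9,6) nearest=4 d=4 new=(9,4) → blocked by [6,10]×[3,5], reject
16. q=(20,13) nearest=4 d=12 new=(10,4) → blocked by [6,10]×[3,5], reject
17. q=(2,10) nearest=4 d=8 new=(6,4) → blocked by [6,10]×[3,5], reject
18. q=(7,12) nearest=4 d=10 new=(7,4) → blocked by [6,10]×[3,5], reject
19. q=(23,0) nearest=4 d=15 new=(10,0) → add node 5 parent=4 cost=8
20. q=(10,0) nearest=5 d=0 → coincident, reject
21. q=(17,9) nearest=4 d=9 new=(10,4) → blocked by [6,10]×[3,5], reject
22. q=(20,11) nearest=5 d=11 new=(12,2) → add node 6 parent=5 cost=10
23. q=(14,1) nearest=6 d=2 new=(14,1) → add node 7 parent=6 cost=12
24. q=(24,10) nearest=7 d=10 new=(16,3) → add node 8 parent=7 cost=14
25. q=(24,6) nearest=8 d=8 new=(18,5) → blocked by [16,21]×[4,7], reject
26. q=(6,4) nearest=4 d=2 new=(6,4) → blocked by [6,10]×[3,5], reject
27. q=(12,0) nearest=5 d=2 new=(12,0) → add node 9 parent=5 cost=10
28. q=(22,1) nearest=8 d=6 new=(18,1) → add node 10 parent=8 cost=16
29. q=(1,3) nearest=0 d=2 new=(1,3) → add node 11 parent=0 cost=2

Path: 0 1 3 4 5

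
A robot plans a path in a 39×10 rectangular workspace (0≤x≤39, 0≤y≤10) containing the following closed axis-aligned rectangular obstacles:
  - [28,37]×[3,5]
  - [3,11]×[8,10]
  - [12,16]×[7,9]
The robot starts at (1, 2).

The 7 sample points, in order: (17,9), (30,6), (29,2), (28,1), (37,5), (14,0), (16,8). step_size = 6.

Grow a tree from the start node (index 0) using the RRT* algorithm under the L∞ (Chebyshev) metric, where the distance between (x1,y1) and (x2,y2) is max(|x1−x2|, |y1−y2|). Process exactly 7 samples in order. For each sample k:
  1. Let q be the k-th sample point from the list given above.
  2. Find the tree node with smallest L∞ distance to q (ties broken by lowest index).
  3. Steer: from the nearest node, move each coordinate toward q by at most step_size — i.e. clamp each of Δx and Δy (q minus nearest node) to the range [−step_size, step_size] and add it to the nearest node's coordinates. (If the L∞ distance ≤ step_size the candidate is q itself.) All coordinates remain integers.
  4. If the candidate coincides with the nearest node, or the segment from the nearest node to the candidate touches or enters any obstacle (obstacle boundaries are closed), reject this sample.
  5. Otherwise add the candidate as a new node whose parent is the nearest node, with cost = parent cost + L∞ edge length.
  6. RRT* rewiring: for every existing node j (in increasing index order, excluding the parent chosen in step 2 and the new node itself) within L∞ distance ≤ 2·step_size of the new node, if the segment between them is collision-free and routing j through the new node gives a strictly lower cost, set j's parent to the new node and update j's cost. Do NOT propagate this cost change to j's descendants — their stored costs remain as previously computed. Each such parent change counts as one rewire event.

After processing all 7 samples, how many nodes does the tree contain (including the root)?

1. q=(17,9) nearest=0 d=16 new=(7,8) → blocked by [3,11]×[8,10], reject
2. q=(30,6) nearest=0 d=29 new=(7,6) → add node 1 parent=0 cost=6
3. q=(29,2) nearest=1 d=22 new=(13,2) → add node 2 parent=1 cost=12
4. q=(28,1) nearest=2 d=15 new=(19,1) → add node 3 parent=2 cost=18
5. q=(37,5) nearest=3 d=18 new=(25,5) → add node 4 parent=3 cost=24
6. q=(14,0) nearest=2 d=2 new=(14,0) → add node 5 parent=2 cost=14
7. q=(16,8) nearest=2 d=6 new=(16,8) → blocked by [12,16]×[7,9], reject

Node count: 6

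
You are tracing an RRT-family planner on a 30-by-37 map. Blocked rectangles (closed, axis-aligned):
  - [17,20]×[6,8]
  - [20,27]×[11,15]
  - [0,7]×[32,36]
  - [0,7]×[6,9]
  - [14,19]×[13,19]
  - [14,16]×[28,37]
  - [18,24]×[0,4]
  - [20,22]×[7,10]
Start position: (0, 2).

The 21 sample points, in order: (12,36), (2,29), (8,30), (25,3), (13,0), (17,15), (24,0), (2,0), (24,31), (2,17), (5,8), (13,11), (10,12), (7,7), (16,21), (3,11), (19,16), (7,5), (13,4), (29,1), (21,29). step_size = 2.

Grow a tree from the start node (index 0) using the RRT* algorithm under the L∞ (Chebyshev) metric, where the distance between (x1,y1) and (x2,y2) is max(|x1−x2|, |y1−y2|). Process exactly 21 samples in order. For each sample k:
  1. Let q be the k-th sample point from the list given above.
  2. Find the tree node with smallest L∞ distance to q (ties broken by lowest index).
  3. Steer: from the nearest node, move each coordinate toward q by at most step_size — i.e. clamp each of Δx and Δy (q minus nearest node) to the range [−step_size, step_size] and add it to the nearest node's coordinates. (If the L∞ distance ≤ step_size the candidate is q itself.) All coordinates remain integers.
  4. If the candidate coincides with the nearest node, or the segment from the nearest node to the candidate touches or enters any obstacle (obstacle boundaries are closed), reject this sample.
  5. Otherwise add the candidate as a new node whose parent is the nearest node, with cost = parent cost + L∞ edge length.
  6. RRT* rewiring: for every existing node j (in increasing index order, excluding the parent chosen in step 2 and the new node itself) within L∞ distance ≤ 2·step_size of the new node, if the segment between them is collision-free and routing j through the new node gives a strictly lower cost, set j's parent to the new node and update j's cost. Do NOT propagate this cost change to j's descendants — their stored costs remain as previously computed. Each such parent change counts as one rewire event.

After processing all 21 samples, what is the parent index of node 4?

1. q=(12,36) nearest=0 d=34 new=(2,4) → add node 1 parent=0 cost=2
2. q=(2,29) nearest=1 d=25 new=(2,6) → blocked by [0,7]×[6,9], reject
3. q=(8,30) nearest=1 d=26 new=(4,6) → blocked by [0,7]×[6,9], reject
4. q=(25,3) nearest=1 d=23 new=(4,3) → add node 2 parent=1 cost=4
5. q=(13,0) nearest=2 d=9 new=(6,1) → add node 3 parent=2 cost=6
6. q=(17,15) nearest=2 d=13 new=(6,5) → add node 4 parent=2 cost=6
7. q=(24,0) nearest=3 d=18 new=(8,0) → add node 5 parent=3 cost=8
8. q=(2,0) nearest=0 d=2 new=(2,0) → add node 6 parent=0 cost=2
9. q=(24,31) nearest=4 d=26 new=(8,7) → blocked by [0,7]×[6,9], reject
10. q=(2,17) nearest=4 d=12 new=(4,7) → blocked by [0,7]×[6,9], reject
11. q=(5,8) nearest=4 d=3 new=(5,7) → blocked by [0,7]×[6,9], reject
12. q=(13,11) nearest=4 d=7 new=(8,7) → blocked by [0,7]×[6,9], reject
13. q=(10,12) nearest=4 d=7 new=(8,7) → blocked by [0,7]×[6,9], reject
14. q=(7,7) nearest=4 d=2 new=(7,7) → blocked by [0,7]×[6,9], reject
15. q=(16,21) nearest=4 d=16 new=(8,7) → blocked by [0,7]×[6,9], reject
16. q=(3,11) nearest=4 d=6 new=(4,7) → blocked by [0,7]×[6,9], reject
17. q=(19,16) nearest=4 d=13 new=(8,7) → blocked by [0,7]×[6,9], reject
18. q=(7,5) nearest=4 d=1 new=(7,5) → add node 7 parent=4 cost=7
19. q=(13,4) nearest=5 d=5 new=(10,2) → add node 8 parent=5 cost=10
20. q=(29,1) nearest=8 d=19 new=(12,1) → add node 9 parent=8 cost=12
21. q=(21,29) nearest=4 d=24 new=(8,7) → blocked by [0,7]×[6,9], reject

Parent of node 4: 2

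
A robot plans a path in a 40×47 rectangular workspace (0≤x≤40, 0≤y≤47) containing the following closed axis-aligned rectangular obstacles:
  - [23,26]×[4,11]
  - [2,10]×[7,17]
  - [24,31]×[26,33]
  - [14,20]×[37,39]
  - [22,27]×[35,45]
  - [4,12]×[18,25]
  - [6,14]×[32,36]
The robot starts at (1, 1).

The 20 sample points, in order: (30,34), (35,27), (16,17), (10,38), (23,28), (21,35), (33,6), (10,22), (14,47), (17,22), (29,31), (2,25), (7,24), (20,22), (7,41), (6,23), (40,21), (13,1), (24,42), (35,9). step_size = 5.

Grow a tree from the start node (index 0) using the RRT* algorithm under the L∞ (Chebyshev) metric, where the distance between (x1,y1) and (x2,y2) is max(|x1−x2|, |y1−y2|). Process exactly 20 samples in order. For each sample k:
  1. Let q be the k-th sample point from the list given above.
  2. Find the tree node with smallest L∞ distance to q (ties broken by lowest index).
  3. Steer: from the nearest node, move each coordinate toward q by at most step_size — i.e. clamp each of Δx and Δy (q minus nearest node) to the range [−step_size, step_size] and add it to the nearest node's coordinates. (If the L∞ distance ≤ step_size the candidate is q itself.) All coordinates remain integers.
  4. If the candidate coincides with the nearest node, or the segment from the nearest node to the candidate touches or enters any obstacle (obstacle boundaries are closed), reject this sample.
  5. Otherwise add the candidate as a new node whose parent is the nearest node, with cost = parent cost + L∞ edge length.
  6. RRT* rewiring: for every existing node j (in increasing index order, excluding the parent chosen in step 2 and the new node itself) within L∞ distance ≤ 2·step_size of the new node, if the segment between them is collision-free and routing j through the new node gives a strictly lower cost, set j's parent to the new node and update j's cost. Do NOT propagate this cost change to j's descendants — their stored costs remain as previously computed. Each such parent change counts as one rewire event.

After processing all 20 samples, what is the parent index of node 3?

1. q=(30,34) nearest=0 d=33 new=(6,6) → add node 1 parent=0 cost=5
2. q=(35,27) nearest=1 d=29 new=(11,11) → blocked by [2,10]×[7,17], reject
3. q=(16,17) nearest=1 d=11 new=(11,11) → blocked by [2,10]×[7,17], reject
4. q=(10,38) nearest=1 d=32 new=(10,11) → blocked by [2,10]×[7,17], reject
5. q=(23,28) nearest=1 d=22 new=(11,11) → blocked by [2,10]×[7,17], reject
6. q=(21,35) nearest=1 d=29 new=(11,11) → blocked by [2,10]×[7,17], reject
7. q=(33,6) nearest=1 d=27 new=(11,6) → add node 2 parent=1 cost=10
8. q=(10,22) nearest=1 d=16 new=(10,11) → blocked by [2,10]×[7,17], reject
9. q=(14,47) nearest=1 d=41 new=(11,11) → blocked by [2,10]×[7,17], reject
10. q=(17,22) nearest=1 d=16 new=(11,11) → blocked by [2,10]×[7,17], reject
11. q=(29,31) nearest=1 d=25 new=(11,11) → blocked by [2,10]×[7,17], reject
12. q=(2,25) nearest=1 d=19 new=(2,11) → blocked by [2,10]×[7,17], reject
13. q=(7,24) nearest=1 d=18 new=(7,11) → blocked by [2,10]×[7,17], reject
14. q=(20,22) nearest=1 d=16 new=(11,11) → blocked by [2,10]×[7,17], reject
15. q=(7,41) nearest=1 d=35 new=(7,11) → blocked by [2,10]×[7,17], reject
16. q=(6,23) nearest=1 d=17 new=(6,11) → blocked by [2,10]×[7,17], reject
17. q=(40,21) nearest=2 d=29 new=(16,11) → add node 3 parent=2 cost=15
18. q=(13,1) nearest=2 d=5 new=(13,1) → add node 4 parent=2 cost=15
19. q=(24,42) nearest=3 d=31 new=(21,16) → add node 5 parent=3 cost=20
20. q=(35,9) nearest=5 d=14 new=(26,11) → blocked by [23,26]×[4,11], reject

Parent of node 3: 2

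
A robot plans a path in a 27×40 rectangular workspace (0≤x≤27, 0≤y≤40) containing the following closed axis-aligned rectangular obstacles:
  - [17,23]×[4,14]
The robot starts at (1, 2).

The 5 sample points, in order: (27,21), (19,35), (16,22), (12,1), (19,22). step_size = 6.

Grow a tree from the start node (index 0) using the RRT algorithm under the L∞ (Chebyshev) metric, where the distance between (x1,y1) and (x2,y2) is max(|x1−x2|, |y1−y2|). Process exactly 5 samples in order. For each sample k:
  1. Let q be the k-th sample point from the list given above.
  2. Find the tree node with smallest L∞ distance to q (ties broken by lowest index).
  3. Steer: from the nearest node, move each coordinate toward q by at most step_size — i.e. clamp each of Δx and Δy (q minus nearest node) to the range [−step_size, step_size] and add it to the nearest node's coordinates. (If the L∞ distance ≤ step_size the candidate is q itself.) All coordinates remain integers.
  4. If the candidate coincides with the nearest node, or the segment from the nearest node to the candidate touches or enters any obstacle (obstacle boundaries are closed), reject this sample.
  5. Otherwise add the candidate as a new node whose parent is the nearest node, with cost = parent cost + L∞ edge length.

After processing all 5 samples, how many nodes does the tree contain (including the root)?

1. q=(27,21) nearest=0 d=26 new=(7,8) → add node 1 parent=0 cost=6
2. q=(19,35) nearest=1 d=27 new=(13,14) → add node 2 parent=1 cost=12
3. q=(16,22) nearest=2 d=8 new=(16,20) → add node 3 parent=2 cost=18
4. q=(12,1) nearest=1 d=7 new=(12,2) → add node 4 parent=1 cost=12
5. q=(19,22) nearest=3 d=3 new=(19,22) → add node 5 parent=3 cost=21

Node count: 6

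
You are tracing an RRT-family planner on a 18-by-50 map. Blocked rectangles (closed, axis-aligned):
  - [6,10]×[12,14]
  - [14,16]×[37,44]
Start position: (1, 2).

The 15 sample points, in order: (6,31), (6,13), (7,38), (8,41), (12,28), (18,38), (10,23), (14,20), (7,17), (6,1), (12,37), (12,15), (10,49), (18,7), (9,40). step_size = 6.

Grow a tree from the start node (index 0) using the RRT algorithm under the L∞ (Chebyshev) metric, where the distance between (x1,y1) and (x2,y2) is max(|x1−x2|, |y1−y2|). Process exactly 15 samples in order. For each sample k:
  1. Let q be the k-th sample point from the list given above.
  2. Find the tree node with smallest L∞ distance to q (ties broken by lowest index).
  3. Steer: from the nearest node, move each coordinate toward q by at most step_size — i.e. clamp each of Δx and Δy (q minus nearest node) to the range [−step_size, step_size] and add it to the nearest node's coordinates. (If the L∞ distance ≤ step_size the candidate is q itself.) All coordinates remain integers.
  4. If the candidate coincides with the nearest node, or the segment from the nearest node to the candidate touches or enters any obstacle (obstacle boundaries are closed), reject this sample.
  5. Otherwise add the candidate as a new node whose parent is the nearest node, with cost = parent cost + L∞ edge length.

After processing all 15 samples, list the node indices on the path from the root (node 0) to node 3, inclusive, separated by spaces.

1. q=(6,31) nearest=0 d=29 new=(6,8) → add node 1 parent=0 cost=6
2. q=(6,13) nearest=1 d=5 new=(6,13) → blocked by [6,10]×[12,14], reject
3. q=(7,38) nearest=1 d=30 new=(7,14) → blocked by [6,10]×[12,14], reject
4. q=(8,41) nearest=1 d=33 new=(8,14) → blocked by [6,10]×[12,14], reject
5. q=(12,28) nearest=1 d=20 new=(12,14) → blocked by [6,10]×[12,14], reject
6. q=(18,38) nearest=1 d=30 new=(12,14) → blocked by [6,10]×[12,14], reject
7. q=(10,23) nearest=1 d=15 new=(10,14) → blocked by [6,10]×[12,14], reject
8. q=(14,20) nearest=1 d=12 new=(12,14) → blocked by [6,10]×[12,14], reject
9. q=(7,17) nearest=1 d=9 new=(7,14) → blocked by [6,10]×[12,14], reject
10. q=(6,1) nearest=0 d=5 new=(6,1) → add node 2 parent=0 cost=5
11. q=(12,37) nearest=1 d=29 new=(12,14) → blocked by [6,10]×[12,14], reject
12. q=(12,15) nearest=1 d=7 new=(12,14) → blocked by [6,10]×[12,14], reject
13. q=(10,49) nearest=1 d=41 new=(10,14) → blocked by [6,10]×[12,14], reject
14. q=(18,7) nearest=1 d=12 new=(12,7) → add node 3 parent=1 cost=12
15. q=(9,40) nearest=1 d=32 new=(9,14) → blocked by [6,10]×[12,14], reject

Path: 0 1 3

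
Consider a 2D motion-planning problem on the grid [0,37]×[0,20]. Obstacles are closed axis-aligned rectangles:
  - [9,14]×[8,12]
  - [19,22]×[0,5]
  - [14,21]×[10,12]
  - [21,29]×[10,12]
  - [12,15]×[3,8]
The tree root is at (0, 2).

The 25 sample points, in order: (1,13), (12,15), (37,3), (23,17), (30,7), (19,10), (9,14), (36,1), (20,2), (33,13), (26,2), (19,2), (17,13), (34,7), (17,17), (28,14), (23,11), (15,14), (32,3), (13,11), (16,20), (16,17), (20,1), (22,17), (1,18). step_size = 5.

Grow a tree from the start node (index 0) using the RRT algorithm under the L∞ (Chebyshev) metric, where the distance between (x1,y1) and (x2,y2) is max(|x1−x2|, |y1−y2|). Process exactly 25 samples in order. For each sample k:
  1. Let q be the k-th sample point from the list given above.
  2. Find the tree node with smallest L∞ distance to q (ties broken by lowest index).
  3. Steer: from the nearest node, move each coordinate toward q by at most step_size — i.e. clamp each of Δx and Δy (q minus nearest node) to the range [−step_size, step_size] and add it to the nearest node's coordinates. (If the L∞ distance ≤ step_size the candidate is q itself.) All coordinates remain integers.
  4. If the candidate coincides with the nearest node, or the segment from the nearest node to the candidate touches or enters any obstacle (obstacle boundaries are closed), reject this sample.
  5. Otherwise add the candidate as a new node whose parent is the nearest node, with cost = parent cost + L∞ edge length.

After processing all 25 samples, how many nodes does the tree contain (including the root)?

1. q=(1,13) nearest=0 d=11 new=(1,7) → add node 1 parent=0 cost=5
2. q=(12,15) nearest=1 d=11 new=(6,12) → add node 2 parent=1 cost=10
3. q=(37,3) nearest=2 d=31 new=(11,7) → blocked by [9,14]×[8,12], reject
4. q=(23,17) nearest=2 d=17 new=(11,17) → add node 3 parent=2 cost=15
5. q=(30,7) nearest=3 d=19 new=(16,12) → blocked by [14,21]×[10,12], reject
6. q=(19,10) nearest=3 d=8 new=(16,12) → blocked by [14,21]×[10,12], reject
7. q=(9,14) nearest=2 d=3 new=(9,14) → add node 4 parent=2 cost=13
8. q=(36,1) nearest=3 d=25 new=(16,12) → blocked by [14,21]×[10,12], reject
9. q=(20,2) nearest=4 d=12 new=(14,9) → blocked by [9,14]×[8,12], reject
10. q=(33,13) nearest=3 d=22 new=(16,13) → add node 5 parent=3 cost=20
11. q=(26,2) nearest=5 d=11 new=(21,8) → blocked by [14,21]×[10,12], reject
12. q=(19,2) nearest=5 d=11 new=(19,8) → blocked by [14,21]×[10,12], reject
13. q=(17,13) nearest=5 d=1 new=(17,13) → add node 6 parent=5 cost=21
14. q=(34,7) nearest=6 d=17 new=(22,8) → blocked by [14,21]×[10,12], reject
15. q=(17,17) nearest=5 d=4 new=(17,17) → add node 7 parent=5 cost=24
16. q=(28,14) nearest=6 d=11 new=(22,14) → add node 8 parent=6 cost=26
17. q=(23,11) nearest=8 d=3 new=(23,11) → blocked by [21,29]×[10,12], reject
18. q=(15,14) nearest=5 d=1 new=(15,14) → add node 9 parent=5 cost=21
19. q=(32,3) nearest=8 d=11 new=(27,9) → blocked by [21,29]×[10,12], reject
20. q=(13,11) nearest=5 d=3 new=(13,11) → blocked by [9,14]×[8,12], reject
21. q=(16,20) nearest=7 d=3 new=(16,20) → add node 10 parent=7 cost=27
22. q=(16,17) nearest=7 d=1 new=(16,17) → add node 11 parent=7 cost=25
23. q=(20,1) nearest=5 d=12 new=(20,8) → blocked by [14,21]×[10,12], reject
24. q=(22,17) nearest=8 d=3 new=(22,17) → add node 12 parent=8 cost=29
25. q=(1,18) nearest=2 d=6 new=(1,17) → add node 13 parent=2 cost=15

Node count: 14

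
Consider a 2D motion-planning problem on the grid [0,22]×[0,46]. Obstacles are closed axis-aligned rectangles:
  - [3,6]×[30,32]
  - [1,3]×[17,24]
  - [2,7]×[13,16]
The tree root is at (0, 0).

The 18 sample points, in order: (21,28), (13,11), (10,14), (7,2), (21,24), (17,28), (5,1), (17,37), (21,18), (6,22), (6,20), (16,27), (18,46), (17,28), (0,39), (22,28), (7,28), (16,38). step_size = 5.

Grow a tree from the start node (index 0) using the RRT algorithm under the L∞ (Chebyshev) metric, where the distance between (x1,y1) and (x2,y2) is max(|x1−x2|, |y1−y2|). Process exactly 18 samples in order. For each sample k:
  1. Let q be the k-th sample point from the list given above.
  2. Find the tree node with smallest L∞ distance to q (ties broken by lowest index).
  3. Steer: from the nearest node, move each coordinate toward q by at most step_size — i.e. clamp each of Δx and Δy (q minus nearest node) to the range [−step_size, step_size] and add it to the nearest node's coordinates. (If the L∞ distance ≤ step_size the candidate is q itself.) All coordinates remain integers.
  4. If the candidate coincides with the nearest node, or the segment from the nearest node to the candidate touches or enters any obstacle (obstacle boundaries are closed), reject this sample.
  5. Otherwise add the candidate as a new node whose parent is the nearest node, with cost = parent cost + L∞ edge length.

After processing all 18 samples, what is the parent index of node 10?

1. q=(21,28) nearest=0 d=28 new=(5,5) → add node 1 parent=0 cost=5
2. q=(13,11) nearest=1 d=8 new=(10,10) → add node 2 parent=1 cost=10
3. q=(10,14) nearest=2 d=4 new=(10,14) → add node 3 parent=2 cost=14
4. q=(7,2) nearest=1 d=3 new=(7,2) → add node 4 parent=1 cost=8
5. q=(21,24) nearest=3 d=11 new=(15,19) → add node 5 parent=3 cost=19
6. q=(17,28) nearest=5 d=9 new=(17,24) → add node 6 parent=5 cost=24
7. q=(5,1) nearest=4 d=2 new=(5,1) → add node 7 parent=4 cost=10
8. q=(17,37) nearest=6 d=13 new=(17,29) → add node 8 parent=6 cost=29
9. q=(21,18) nearest=5 d=6 new=(20,18) → add node 9 parent=5 cost=24
10. q=(6,22) nearest=3 d=8 new=(6,19) → add node 10 parent=3 cost=19
11. q=(6,20) nearest=10 d=1 new=(6,20) → add node 11 parent=10 cost=20
12. q=(16,27) nearest=8 d=2 new=(16,27) → add node 12 parent=8 cost=31
13. q=(18,46) nearest=8 d=17 new=(18,34) → add node 13 parent=8 cost=34
14. q=(17,28) nearest=8 d=1 new=(17,28) → add node 14 parent=8 cost=30
15. q=(0,39) nearest=12 d=16 new=(11,32) → add node 15 parent=12 cost=36
16. q=(22,28) nearest=6 d=5 new=(22,28) → add node 16 parent=6 cost=29
17. q=(7,28) nearest=15 d=4 new=(7,28) → add node 17 parent=15 cost=40
18. q=(16,38) nearest=13 d=4 new=(16,38) → add node 18 parent=13 cost=38

Parent of node 10: 3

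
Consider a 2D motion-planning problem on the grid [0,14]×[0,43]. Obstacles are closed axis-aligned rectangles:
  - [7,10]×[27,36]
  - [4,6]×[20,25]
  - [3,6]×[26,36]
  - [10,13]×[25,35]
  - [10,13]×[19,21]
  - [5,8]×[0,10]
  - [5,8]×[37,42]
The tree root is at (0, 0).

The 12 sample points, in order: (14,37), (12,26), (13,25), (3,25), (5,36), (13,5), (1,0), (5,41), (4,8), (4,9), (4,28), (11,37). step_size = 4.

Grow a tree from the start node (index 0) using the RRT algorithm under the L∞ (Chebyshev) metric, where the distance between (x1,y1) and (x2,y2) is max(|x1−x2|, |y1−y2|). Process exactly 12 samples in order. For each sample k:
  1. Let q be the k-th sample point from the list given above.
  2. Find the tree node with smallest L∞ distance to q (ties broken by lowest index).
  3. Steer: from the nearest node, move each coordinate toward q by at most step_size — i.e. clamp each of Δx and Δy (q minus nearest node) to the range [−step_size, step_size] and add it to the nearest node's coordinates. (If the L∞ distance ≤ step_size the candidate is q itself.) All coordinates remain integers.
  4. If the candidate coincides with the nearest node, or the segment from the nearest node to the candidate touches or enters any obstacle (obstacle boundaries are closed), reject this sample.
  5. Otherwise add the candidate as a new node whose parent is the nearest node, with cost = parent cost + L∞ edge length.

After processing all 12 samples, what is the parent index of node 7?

Parent of node 7: 2

1. q=(14,37) nearest=0 d=37 new=(4,4) → add node 1 parent=0 cost=4
2. q=(12,26) nearest=1 d=22 new=(8,8) → blocked by [5,8]×[0,10], reject
3. q=(13,25) nearest=1 d=21 new=(8,8) → blocked by [5,8]×[0,10], reject
4. q=(3,25) nearest=1 d=21 new=(3,8) → add node 2 parent=1 cost=8
5. q=(5,36) nearest=2 d=28 new=(5,12) → add node 3 parent=2 cost=12
6. q=(13,5) nearest=3 d=8 new=(9,8) → blocked by [5,8]×[0,10], reject
7. q=(1,0) nearest=0 d=1 new=(1,0) → add node 4 parent=0 cost=1
8. q=(5,41) nearest=3 d=29 new=(5,16) → add node 5 parent=3 cost=16
9. q=(4,8) nearest=2 d=1 new=(4,8) → add node 6 parent=2 cost=9
10. q=(4,9) nearest=2 d=1 new=(4,9) → add node 7 parent=2 cost=9
11. q=(4,28) nearest=5 d=12 new=(4,20) → blocked by [4,6]×[20,25], reject
12. q=(11,37) nearest=5 d=21 new=(9,20) → add node 8 parent=5 cost=20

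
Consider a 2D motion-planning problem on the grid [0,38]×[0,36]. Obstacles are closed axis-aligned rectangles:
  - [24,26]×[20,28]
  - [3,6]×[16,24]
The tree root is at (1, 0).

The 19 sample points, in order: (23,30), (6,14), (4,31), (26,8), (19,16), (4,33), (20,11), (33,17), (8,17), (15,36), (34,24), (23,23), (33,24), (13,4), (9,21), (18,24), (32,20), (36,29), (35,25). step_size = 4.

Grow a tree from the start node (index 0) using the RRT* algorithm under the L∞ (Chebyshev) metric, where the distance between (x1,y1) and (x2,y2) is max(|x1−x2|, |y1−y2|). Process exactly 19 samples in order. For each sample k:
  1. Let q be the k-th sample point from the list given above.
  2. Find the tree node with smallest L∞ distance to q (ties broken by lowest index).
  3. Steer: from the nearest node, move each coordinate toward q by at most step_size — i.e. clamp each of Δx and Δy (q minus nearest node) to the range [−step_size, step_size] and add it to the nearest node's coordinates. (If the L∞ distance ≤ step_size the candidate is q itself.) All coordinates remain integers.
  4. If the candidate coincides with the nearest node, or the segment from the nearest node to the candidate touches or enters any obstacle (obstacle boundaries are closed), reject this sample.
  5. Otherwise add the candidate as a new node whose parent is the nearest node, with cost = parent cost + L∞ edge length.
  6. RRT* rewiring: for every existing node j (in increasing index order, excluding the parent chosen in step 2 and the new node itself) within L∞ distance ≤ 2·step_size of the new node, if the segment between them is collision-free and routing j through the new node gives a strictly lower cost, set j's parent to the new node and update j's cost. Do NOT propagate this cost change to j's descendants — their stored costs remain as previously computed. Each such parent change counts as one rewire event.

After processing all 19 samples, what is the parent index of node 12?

Parent of node 12: 4

1. q=(23,30) nearest=0 d=30 new=(5,4) → add node 1 parent=0 cost=4
2. q=(6,14) nearest=1 d=10 new=(6,8) → add node 2 parent=1 cost=8
3. q=(4,31) nearest=2 d=23 new=(4,12) → add node 3 parent=2 cost=12
4. q=(26,8) nearest=2 d=20 new=(10,8) → add node 4 parent=2 cost=12
5. q=(19,16) nearest=4 d=9 new=(14,12) → add node 5 parent=4 cost=16
6. q=(4,33) nearest=3 d=21 new=(4,16) → blocked by [3,6]×[16,24], reject
7. q=(20,11) nearest=5 d=6 new=(18,11) → add node 6 parent=5 cost=20
8. q=(33,17) nearest=6 d=15 new=(22,15) → add node 7 parent=6 cost=24
9. q=(8,17) nearest=3 d=5 new=(8,16) → add node 8 parent=3 cost=16
10. q=(15,36) nearest=8 d=20 new=(12,20) → add node 9 parent=8 cost=20
11. q=(34,24) nearest=7 d=12 new=(26,19) → add node 10 parent=7 cost=28
12. q=(23,23) nearest=10 d=4 new=(23,23) → blocked by [24,26]×[20,28], reject
13. q=(33,24) nearest=10 d=7 new=(30,23) → add node 11 parent=10 cost=32
14. q=(13,4) nearest=4 d=4 new=(13,4) → add node 12 parent=4 cost=16
15. q=(9,21) nearest=9 d=3 new=(9,21) → add node 13 parent=9 cost=23
16. q=(18,24) nearest=9 d=6 new=(16,24) → add node 14 parent=9 cost=24
17. q=(32,20) nearest=11 d=3 new=(32,20) → add node 15 parent=11 cost=35
18. q=(36,29) nearest=11 d=6 new=(34,27) → add node 16 parent=11 cost=36
19. q=(35,25) nearest=16 d=2 new=(35,25) → add node 17 parent=16 cost=38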